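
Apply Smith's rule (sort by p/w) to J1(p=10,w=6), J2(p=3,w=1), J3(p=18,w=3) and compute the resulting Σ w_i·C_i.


WSPT order (by p/w): J1 → J2 → J3
  J1: C=10, w·C=6×10=60
  J2: C=13, w·C=1×13=13
  J3: C=31, w·C=3×31=93
Σ w·C = 166
= 166


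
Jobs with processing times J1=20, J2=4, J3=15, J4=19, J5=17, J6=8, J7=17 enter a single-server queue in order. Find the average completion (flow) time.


Completion times:
  J1: completes at 20
  J2: completes at 24
  J3: completes at 39
  J4: completes at 58
  J5: completes at 75
  J6: completes at 83
  J7: completes at 100
Sum = 399
Average = 399/7
= 57.00


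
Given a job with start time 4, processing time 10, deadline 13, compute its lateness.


Completion = 4 + 10 = 14
Lateness = C - d = 14 - 13
= 1


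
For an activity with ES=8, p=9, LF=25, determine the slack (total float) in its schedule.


EF = ES + duration = 8 + 9 = 17
LS = LF - duration = 25 - 9 = 16
Total Float = LF - EF = 25 - 17
(or LS - ES = 16 - 8)
= 8


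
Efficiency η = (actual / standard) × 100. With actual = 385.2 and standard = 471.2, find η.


Efficiency = (actual / standard) × 100
= (385.2 / 471.2) × 100
= 81.7%


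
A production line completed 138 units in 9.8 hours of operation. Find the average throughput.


Throughput = units / time
= 138 / 9.8
= 14.1 units/hour


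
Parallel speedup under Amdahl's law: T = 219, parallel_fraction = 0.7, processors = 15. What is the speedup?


Amdahl's law: T_p = T × ((1-p) + p/N)
= 219 × ((1-0.7) + 0.7/15)
= 219 × (0.30 + 0.0467)
= 219 × 0.3467
= 75.92
Speedup = 219/75.92
= 2.88×


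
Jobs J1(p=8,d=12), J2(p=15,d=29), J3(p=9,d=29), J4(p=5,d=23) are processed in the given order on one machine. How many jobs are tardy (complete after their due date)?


Completion vs due date:
  J1: C=8, d=12 → on time
  J2: C=23, d=29 → on time
  J3: C=32, d=29 → TARDY
  J4: C=37, d=23 → TARDY
Tardy jobs: J3, J4
Count = 2


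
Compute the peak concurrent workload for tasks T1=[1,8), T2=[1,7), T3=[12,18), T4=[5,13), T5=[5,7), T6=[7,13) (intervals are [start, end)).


Check each time point for overlaps:
  t=5: 4 tasks active (T1, T2, T4, T5)
Max concurrent = 4


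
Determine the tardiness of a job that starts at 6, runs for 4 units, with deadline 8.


Completion = start + processing = 6 + 4 = 10
Tardiness = max(0, C - d) = max(0, 10 - 8)
= max(0, 2)
= 2


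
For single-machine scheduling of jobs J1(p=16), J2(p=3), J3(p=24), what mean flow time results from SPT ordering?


SPT order: J2 → J1 → J3
Completion times:
  J2: C=3
  J1: C=19
  J3: C=43
Sum = 65, n = 3
Mean flow = 65/3
= 21.67


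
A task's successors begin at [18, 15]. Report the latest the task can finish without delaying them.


LF = min of all successor start times
Successors start at: [18, 15]
LF = min(18, 15)
= 15


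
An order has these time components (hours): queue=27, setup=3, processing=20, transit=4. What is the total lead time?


Lead time = queue + setup + processing + transit
= 27 + 3 + 20 + 4
= 54 hours


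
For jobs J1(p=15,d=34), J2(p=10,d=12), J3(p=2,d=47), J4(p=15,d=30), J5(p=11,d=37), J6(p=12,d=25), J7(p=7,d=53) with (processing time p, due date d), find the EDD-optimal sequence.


EDD: sort by earliest due date
  J2: d=12, p=10
  J6: d=25, p=12
  J4: d=30, p=15
  J1: d=34, p=15
  J5: d=37, p=11
  J3: d=47, p=2
  J7: d=53, p=7
Order: J2 → J6 → J4 → J1 → J5 → J3 → J7


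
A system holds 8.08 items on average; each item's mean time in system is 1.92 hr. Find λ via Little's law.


Little's law: L = λW → λ = L / W
= 8.08 / 1.92
= 4.21 per hour


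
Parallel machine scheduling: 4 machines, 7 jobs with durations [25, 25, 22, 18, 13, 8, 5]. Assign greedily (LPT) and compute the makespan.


Jobs (LPT sorted): [25, 25, 22, 18, 13, 8, 5]
Machines: 4
  J=25 → Machine 1 (load: 0+25=25)
  J=25 → Machine 2 (load: 0+25=25)
  J=22 → Machine 3 (load: 0+22=22)
  J=18 → Machine 4 (load: 0+18=18)
  J=13 → Machine 4 (load: 18+13=31)
  J=8 → Machine 3 (load: 22+8=30)
  J=5 → Machine 1 (load: 25+5=30)
Machine loads: [30, 25, 30, 31]
Makespan = max = 31 time units


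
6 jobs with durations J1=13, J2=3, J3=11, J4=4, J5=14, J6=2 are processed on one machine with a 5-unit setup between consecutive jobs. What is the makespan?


Makespan = Σ processing + (n-1) × setup
= (13 + 3 + 11 + 4 + 14 + 2) + (6-1)×5
= 47 + 25
= 72 time units


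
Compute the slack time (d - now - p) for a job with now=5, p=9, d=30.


Slack = due - current_time - processing
= 30 - 5 - 9
= 16


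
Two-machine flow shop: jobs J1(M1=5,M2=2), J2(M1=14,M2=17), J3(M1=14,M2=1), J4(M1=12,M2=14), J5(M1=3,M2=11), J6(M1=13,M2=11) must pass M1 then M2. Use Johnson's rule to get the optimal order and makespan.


Johnson's rule:
Group 1 (M1≤M2, sort by M1): ['J5', 'J4', 'J2']
Group 2 (M1>M2, sort desc M2): ['J6', 'J1', 'J3']
Sequence: J5 → J4 → J2 → J6 → J1 → J3
Makespan calculation:
  J5: M1 done=3, M2 done=14
  J4: M1 done=15, M2 done=29
  J2: M1 done=29, M2 done=46
  J6: M1 done=42, M2 done=57
  J1: M1 done=47, M2 done=59
  J3: M1 done=61, M2 done=62
= Sequence: J5 → J4 → J2 → J6 → J1 → J3, Makespan: 62


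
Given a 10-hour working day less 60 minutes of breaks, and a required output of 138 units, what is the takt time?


Available = 10×60 - 60 = 540 min
Takt time = 540 / 138
= 3.91 min/unit


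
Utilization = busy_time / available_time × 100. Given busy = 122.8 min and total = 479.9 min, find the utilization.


Utilization = busy / total × 100
= 122.8 / 479.9 × 100
= 25.6%


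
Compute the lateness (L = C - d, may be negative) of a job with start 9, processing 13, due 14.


Completion = 9 + 13 = 22
Lateness = C - d = 22 - 14
= 8


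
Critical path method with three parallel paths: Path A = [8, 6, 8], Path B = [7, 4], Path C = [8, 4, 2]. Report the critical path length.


Path A: 8 + 6 + 8 = 22
Path B: 7 + 4 = 11
Path C: 8 + 4 + 2 = 14
Critical path = longest = max(22, 11, 14)
= 22 (Path A)


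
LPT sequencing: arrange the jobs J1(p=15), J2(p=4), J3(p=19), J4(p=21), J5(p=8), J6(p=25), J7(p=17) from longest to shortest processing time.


LPT: sort by longest processing time first
  J6: p=25
  J4: p=21
  J3: p=19
  J7: p=17
  J1: p=15
  J5: p=8
  J2: p=4
Order: J6 → J4 → J3 → J7 → J1 → J5 → J2


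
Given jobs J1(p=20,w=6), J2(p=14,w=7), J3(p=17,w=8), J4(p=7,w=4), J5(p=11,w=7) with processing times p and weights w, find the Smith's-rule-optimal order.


WSPT (Smith's rule): sort by p/w ascending
  J5: p/w = 11/7 = 1.571
  J4: p/w = 7/4 = 1.750
  J2: p/w = 14/7 = 2.000
  J3: p/w = 17/8 = 2.125
  J1: p/w = 20/6 = 3.333
Order: J5 → J4 → J2 → J3 → J1


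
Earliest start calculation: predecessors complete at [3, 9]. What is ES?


ES = max of all predecessor completion times
Predecessors: [3, 9]
ES = max(3, 9)
= 9


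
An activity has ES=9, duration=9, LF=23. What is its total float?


EF = ES + duration = 9 + 9 = 18
LS = LF - duration = 23 - 9 = 14
Total Float = LF - EF = 23 - 18
(or LS - ES = 14 - 9)
= 5


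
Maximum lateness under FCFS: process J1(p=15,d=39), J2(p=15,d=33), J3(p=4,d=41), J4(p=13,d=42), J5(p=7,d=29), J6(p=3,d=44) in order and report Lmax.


Lateness per job (L = C - d):
  J1: C=15, d=39, L=-24
  J2: C=30, d=33, L=-3
  J3: C=34, d=41, L=-7
  J4: C=47, d=42, L=5
  J5: C=54, d=29, L=25
  J6: C=57, d=44, L=13
Lmax = max(-24, -3, -7, 5, 25, 13)
= 25


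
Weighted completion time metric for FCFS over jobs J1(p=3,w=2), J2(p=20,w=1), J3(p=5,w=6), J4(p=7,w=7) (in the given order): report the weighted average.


Completion times:
  J1: C=3, w×C=2×3=6
  J2: C=23, w×C=1×23=23
  J3: C=28, w×C=6×28=168
  J4: C=35, w×C=7×35=245
Sum w×C = 442
Sum w = 16
Weighted avg = 442/16
= 27.62


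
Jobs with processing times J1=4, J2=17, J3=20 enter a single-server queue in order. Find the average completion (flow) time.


Completion times:
  J1: completes at 4
  J2: completes at 21
  J3: completes at 41
Sum = 66
Average = 66/3
= 22.00


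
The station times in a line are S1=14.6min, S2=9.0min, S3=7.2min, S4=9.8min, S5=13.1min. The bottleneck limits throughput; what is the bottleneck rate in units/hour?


Bottleneck = longest station time
Station times: [14.6, 9.0, 7.2, 9.8, 13.1]
Max = 14.6 min
Rate = 60 / 14.6
= 4.11 units/hour (bottleneck: 14.6min)


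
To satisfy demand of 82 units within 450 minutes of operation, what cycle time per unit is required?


Cycle time = available time / demand
= 450 / 82
= 5.49 min/unit


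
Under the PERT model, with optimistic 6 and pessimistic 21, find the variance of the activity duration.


σ² = ((p - o) / 6)² = (p - o)² / 36
= (21 - 6)² / 36
= 15² / 36
= 225 / 36
= 6.2500


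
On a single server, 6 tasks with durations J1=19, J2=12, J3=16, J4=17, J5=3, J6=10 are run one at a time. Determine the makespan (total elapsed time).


Sequential makespan: sum all processing times
= 19 + 12 + 16 + 17 + 3 + 10
= 77 time units


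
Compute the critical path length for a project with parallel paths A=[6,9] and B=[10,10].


Path A: 6 + 9 = 15
Path B: 10 + 10 = 20
Critical path = longest = max(15, 20)
= 20 (Path B)


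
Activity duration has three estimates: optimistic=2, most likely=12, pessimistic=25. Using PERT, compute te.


te = (o + 4m + p) / 6
= (2 + 4×12 + 25) / 6
= (2 + 48 + 25) / 6
= 75 / 6
= 12.50


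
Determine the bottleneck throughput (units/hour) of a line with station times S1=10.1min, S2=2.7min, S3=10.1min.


Bottleneck = longest station time
Station times: [10.1, 2.7, 10.1]
Max = 10.1 min
Rate = 60 / 10.1
= 5.94 units/hour (bottleneck: 10.1min)


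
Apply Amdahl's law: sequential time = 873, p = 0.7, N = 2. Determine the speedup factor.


Amdahl's law: T_p = T × ((1-p) + p/N)
= 873 × ((1-0.7) + 0.7/2)
= 873 × (0.30 + 0.3500)
= 873 × 0.6500
= 567.45
Speedup = 873/567.45
= 1.54×


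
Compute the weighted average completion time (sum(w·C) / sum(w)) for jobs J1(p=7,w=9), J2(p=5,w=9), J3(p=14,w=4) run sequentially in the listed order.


Completion times:
  J1: C=7, w×C=9×7=63
  J2: C=12, w×C=9×12=108
  J3: C=26, w×C=4×26=104
Sum w×C = 275
Sum w = 22
Weighted avg = 275/22
= 12.50


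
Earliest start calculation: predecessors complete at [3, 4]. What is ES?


ES = max of all predecessor completion times
Predecessors: [3, 4]
ES = max(3, 4)
= 4


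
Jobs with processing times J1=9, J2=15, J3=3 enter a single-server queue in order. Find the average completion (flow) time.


Completion times:
  J1: completes at 9
  J2: completes at 24
  J3: completes at 27
Sum = 60
Average = 60/3
= 20.00


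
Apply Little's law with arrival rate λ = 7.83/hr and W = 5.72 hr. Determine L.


Little's law: L = λ × W
= 7.83 × 5.72
= 44.79


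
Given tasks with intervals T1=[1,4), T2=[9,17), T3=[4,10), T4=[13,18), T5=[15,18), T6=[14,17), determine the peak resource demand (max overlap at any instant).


Check each time point for overlaps:
  t=15: 4 tasks active (T2, T4, T5, T6)
Max concurrent = 4


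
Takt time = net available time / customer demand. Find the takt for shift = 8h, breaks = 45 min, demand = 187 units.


Available = 8×60 - 45 = 435 min
Takt time = 435 / 187
= 2.33 min/unit


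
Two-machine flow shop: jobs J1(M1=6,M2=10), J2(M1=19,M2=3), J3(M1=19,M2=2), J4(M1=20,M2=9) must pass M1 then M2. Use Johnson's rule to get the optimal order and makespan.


Johnson's rule:
Group 1 (M1≤M2, sort by M1): ['J1']
Group 2 (M1>M2, sort desc M2): ['J4', 'J2', 'J3']
Sequence: J1 → J4 → J2 → J3
Makespan calculation:
  J1: M1 done=6, M2 done=16
  J4: M1 done=26, M2 done=35
  J2: M1 done=45, M2 done=48
  J3: M1 done=64, M2 done=66
= Sequence: J1 → J4 → J2 → J3, Makespan: 66


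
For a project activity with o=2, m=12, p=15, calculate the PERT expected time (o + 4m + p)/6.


te = (o + 4m + p) / 6
= (2 + 4×12 + 15) / 6
= (2 + 48 + 15) / 6
= 65 / 6
= 10.83


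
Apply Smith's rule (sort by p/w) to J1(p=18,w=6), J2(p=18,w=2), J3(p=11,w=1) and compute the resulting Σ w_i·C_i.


WSPT order (by p/w): J1 → J2 → J3
  J1: C=18, w·C=6×18=108
  J2: C=36, w·C=2×36=72
  J3: C=47, w·C=1×47=47
Σ w·C = 227
= 227


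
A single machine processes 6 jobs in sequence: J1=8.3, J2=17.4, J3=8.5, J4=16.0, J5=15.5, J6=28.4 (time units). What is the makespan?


Sequential makespan: sum all processing times
= 8.3 + 17.4 + 8.5 + 16.0 + 15.5 + 28.4
= 94.1 time units


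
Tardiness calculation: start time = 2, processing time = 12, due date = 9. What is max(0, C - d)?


Completion = start + processing = 2 + 12 = 14
Tardiness = max(0, C - d) = max(0, 14 - 9)
= max(0, 5)
= 5


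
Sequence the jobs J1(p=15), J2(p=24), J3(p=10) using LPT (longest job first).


LPT: sort by longest processing time first
  J2: p=24
  J1: p=15
  J3: p=10
Order: J2 → J1 → J3


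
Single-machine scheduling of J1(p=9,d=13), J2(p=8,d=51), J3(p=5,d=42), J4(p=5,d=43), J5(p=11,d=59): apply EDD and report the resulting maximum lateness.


EDD order: J1 → J3 → J4 → J2 → J5
Completion and lateness:
  J1: C=9, d=13, L=9-13=-4
  J3: C=14, d=42, L=14-42=-28
  J4: C=19, d=43, L=19-43=-24
  J2: C=27, d=51, L=27-51=-24
  J5: C=38, d=59, L=38-59=-21
Lmax = max(-4, -28, -24, -24, -21)
= -4


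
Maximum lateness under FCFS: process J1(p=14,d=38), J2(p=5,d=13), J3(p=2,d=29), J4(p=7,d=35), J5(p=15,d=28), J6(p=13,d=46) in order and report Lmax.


Lateness per job (L = C - d):
  J1: C=14, d=38, L=-24
  J2: C=19, d=13, L=6
  J3: C=21, d=29, L=-8
  J4: C=28, d=35, L=-7
  J5: C=43, d=28, L=15
  J6: C=56, d=46, L=10
Lmax = max(-24, 6, -8, -7, 15, 10)
= 15


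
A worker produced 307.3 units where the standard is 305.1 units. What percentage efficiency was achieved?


Efficiency = (actual / standard) × 100
= (307.3 / 305.1) × 100
= 100.7%


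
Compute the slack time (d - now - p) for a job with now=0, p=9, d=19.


Slack = due - current_time - processing
= 19 - 0 - 9
= 10


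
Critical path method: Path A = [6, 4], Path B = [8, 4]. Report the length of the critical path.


Path A: 6 + 4 = 10
Path B: 8 + 4 = 12
Critical path = longest = max(10, 12)
= 12 (Path B)


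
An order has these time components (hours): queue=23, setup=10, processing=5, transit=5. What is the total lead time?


Lead time = queue + setup + processing + transit
= 23 + 10 + 5 + 5
= 43 hours


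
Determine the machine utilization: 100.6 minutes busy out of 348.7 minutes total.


Utilization = busy / total × 100
= 100.6 / 348.7 × 100
= 28.9%


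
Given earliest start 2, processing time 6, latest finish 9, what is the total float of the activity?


EF = ES + duration = 2 + 6 = 8
LS = LF - duration = 9 - 6 = 3
Total Float = LF - EF = 9 - 8
(or LS - ES = 3 - 2)
= 1


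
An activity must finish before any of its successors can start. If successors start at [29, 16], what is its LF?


LF = min of all successor start times
Successors start at: [29, 16]
LF = min(29, 16)
= 16


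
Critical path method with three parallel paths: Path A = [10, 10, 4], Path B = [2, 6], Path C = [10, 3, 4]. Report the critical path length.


Path A: 10 + 10 + 4 = 24
Path B: 2 + 6 = 8
Path C: 10 + 3 + 4 = 17
Critical path = longest = max(24, 8, 17)
= 24 (Path A)


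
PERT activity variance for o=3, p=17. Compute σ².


σ² = ((p - o) / 6)² = (p - o)² / 36
= (17 - 3)² / 36
= 14² / 36
= 196 / 36
= 5.4444


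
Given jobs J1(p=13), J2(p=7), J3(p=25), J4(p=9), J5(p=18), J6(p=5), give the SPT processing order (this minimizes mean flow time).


SPT: sort by shortest processing time
  J6: p=5
  J2: p=7
  J4: p=9
  J1: p=13
  J5: p=18
  J3: p=25
Order: J6 → J2 → J4 → J1 → J5 → J3


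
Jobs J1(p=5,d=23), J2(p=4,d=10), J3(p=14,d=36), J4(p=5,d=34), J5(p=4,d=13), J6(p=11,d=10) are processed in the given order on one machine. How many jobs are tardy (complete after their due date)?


Completion vs due date:
  J1: C=5, d=23 → on time
  J2: C=9, d=10 → on time
  J3: C=23, d=36 → on time
  J4: C=28, d=34 → on time
  J5: C=32, d=13 → TARDY
  J6: C=43, d=10 → TARDY
Tardy jobs: J5, J6
Count = 2


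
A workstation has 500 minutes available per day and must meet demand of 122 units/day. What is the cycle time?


Cycle time = available time / demand
= 500 / 122
= 4.10 min/unit


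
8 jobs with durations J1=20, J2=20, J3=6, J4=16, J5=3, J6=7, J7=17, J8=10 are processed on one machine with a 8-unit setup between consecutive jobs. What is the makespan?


Makespan = Σ processing + (n-1) × setup
= (20 + 20 + 6 + 16 + 3 + 7 + 17 + 10) + (8-1)×8
= 99 + 56
= 155 time units


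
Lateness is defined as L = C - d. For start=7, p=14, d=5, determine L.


Completion = 7 + 14 = 21
Lateness = C - d = 21 - 5
= 16


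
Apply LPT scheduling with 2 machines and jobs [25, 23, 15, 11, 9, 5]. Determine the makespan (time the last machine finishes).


Jobs (LPT sorted): [25, 23, 15, 11, 9, 5]
Machines: 2
  J=25 → Machine 1 (load: 0+25=25)
  J=23 → Machine 2 (load: 0+23=23)
  J=15 → Machine 2 (load: 23+15=38)
  J=11 → Machine 1 (load: 25+11=36)
  J=9 → Machine 1 (load: 36+9=45)
  J=5 → Machine 2 (load: 38+5=43)
Machine loads: [45, 43]
Makespan = max = 45 time units


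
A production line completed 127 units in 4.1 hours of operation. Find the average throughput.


Throughput = units / time
= 127 / 4.1
= 31.0 units/hour


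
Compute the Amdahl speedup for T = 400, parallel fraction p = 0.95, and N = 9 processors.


Amdahl's law: T_p = T × ((1-p) + p/N)
= 400 × ((1-0.95) + 0.95/9)
= 400 × (0.05 + 0.1056)
= 400 × 0.1556
= 62.22
Speedup = 400/62.22
= 6.43×


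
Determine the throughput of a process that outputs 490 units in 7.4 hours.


Throughput = units / time
= 490 / 7.4
= 66.2 units/hour


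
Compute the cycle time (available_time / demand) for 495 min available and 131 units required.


Cycle time = available time / demand
= 495 / 131
= 3.78 min/unit


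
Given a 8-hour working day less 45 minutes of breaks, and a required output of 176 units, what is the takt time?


Available = 8×60 - 45 = 435 min
Takt time = 435 / 176
= 2.47 min/unit


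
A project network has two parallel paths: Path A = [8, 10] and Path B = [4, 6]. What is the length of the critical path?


Path A: 8 + 10 = 18
Path B: 4 + 6 = 10
Critical path = longest = max(18, 10)
= 18 (Path A)


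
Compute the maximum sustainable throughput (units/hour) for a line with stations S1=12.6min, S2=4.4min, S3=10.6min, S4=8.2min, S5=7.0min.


Bottleneck = longest station time
Station times: [12.6, 4.4, 10.6, 8.2, 7.0]
Max = 12.6 min
Rate = 60 / 12.6
= 4.76 units/hour (bottleneck: 12.6min)


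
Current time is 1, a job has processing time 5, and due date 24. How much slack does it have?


Slack = due - current_time - processing
= 24 - 1 - 5
= 18


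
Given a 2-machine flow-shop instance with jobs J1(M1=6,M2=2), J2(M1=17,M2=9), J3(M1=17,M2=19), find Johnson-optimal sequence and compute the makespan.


Johnson's rule:
Group 1 (M1≤M2, sort by M1): ['J3']
Group 2 (M1>M2, sort desc M2): ['J2', 'J1']
Sequence: J3 → J2 → J1
Makespan calculation:
  J3: M1 done=17, M2 done=36
  J2: M1 done=34, M2 done=45
  J1: M1 done=40, M2 done=47
= Sequence: J3 → J2 → J1, Makespan: 47


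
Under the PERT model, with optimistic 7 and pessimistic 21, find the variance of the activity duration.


σ² = ((p - o) / 6)² = (p - o)² / 36
= (21 - 7)² / 36
= 14² / 36
= 196 / 36
= 5.4444


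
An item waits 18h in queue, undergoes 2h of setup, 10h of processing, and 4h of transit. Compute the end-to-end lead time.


Lead time = queue + setup + processing + transit
= 18 + 2 + 10 + 4
= 34 hours


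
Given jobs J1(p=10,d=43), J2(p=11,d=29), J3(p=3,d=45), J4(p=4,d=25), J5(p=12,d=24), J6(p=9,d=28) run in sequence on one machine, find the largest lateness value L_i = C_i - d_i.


Lateness per job (L = C - d):
  J1: C=10, d=43, L=-33
  J2: C=21, d=29, L=-8
  J3: C=24, d=45, L=-21
  J4: C=28, d=25, L=3
  J5: C=40, d=24, L=16
  J6: C=49, d=28, L=21
Lmax = max(-33, -8, -21, 3, 16, 21)
= 21


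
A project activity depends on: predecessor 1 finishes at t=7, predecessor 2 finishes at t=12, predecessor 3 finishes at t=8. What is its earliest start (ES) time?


ES = max of all predecessor completion times
Predecessors: [7, 12, 8]
ES = max(7, 12, 8)
= 12


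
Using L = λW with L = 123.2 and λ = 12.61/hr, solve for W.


Little's law: L = λW → W = L / λ
= 123.2 / 12.61
= 9.77 hours


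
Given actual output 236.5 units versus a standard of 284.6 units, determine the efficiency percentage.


Efficiency = (actual / standard) × 100
= (236.5 / 284.6) × 100
= 83.1%


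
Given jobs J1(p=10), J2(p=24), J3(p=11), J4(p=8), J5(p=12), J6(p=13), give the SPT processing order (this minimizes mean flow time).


SPT: sort by shortest processing time
  J4: p=8
  J1: p=10
  J3: p=11
  J5: p=12
  J6: p=13
  J2: p=24
Order: J4 → J1 → J3 → J5 → J6 → J2


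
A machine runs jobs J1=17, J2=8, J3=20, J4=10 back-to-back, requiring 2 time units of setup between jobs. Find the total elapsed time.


Makespan = Σ processing + (n-1) × setup
= (17 + 8 + 20 + 10) + (4-1)×2
= 55 + 6
= 61 time units


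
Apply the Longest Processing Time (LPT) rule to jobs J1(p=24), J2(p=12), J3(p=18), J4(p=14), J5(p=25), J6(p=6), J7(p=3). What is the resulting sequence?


LPT: sort by longest processing time first
  J5: p=25
  J1: p=24
  J3: p=18
  J4: p=14
  J2: p=12
  J6: p=6
  J7: p=3
Order: J5 → J1 → J3 → J4 → J2 → J6 → J7


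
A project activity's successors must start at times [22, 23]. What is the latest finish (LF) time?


LF = min of all successor start times
Successors start at: [22, 23]
LF = min(22, 23)
= 22


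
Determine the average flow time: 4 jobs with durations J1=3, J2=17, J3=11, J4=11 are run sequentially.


Completion times:
  J1: completes at 3
  J2: completes at 20
  J3: completes at 31
  J4: completes at 42
Sum = 96
Average = 96/4
= 24.00


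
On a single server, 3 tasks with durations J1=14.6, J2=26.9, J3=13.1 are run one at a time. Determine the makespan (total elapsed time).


Sequential makespan: sum all processing times
= 14.6 + 26.9 + 13.1
= 54.6 time units


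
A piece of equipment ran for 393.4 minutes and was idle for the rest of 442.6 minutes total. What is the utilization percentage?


Utilization = busy / total × 100
= 393.4 / 442.6 × 100
= 88.9%


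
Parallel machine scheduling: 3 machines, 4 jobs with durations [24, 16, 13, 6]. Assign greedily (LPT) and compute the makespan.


Jobs (LPT sorted): [24, 16, 13, 6]
Machines: 3
  J=24 → Machine 1 (load: 0+24=24)
  J=16 → Machine 2 (load: 0+16=16)
  J=13 → Machine 3 (load: 0+13=13)
  J=6 → Machine 3 (load: 13+6=19)
Machine loads: [24, 16, 19]
Makespan = max = 24 time units


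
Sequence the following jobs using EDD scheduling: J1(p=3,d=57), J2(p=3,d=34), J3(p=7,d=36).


EDD: sort by earliest due date
  J2: d=34, p=3
  J3: d=36, p=7
  J1: d=57, p=3
Order: J2 → J3 → J1


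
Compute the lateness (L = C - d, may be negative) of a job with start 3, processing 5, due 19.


Completion = 3 + 5 = 8
Lateness = C - d = 8 - 19
= -11


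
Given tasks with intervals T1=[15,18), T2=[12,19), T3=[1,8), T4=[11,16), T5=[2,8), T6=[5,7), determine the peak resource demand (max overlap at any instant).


Check each time point for overlaps:
  t=5: 3 tasks active (T3, T5, T6)
Max concurrent = 3


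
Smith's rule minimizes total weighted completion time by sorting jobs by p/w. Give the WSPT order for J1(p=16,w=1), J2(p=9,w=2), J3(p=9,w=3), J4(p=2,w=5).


WSPT (Smith's rule): sort by p/w ascending
  J4: p/w = 2/5 = 0.400
  J3: p/w = 9/3 = 3.000
  J2: p/w = 9/2 = 4.500
  J1: p/w = 16/1 = 16.000
Order: J4 → J3 → J2 → J1


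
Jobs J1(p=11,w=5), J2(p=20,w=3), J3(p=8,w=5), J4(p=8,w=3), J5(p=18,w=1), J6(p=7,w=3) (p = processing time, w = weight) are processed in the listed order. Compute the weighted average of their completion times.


Completion times:
  J1: C=11, w×C=5×11=55
  J2: C=31, w×C=3×31=93
  J3: C=39, w×C=5×39=195
  J4: C=47, w×C=3×47=141
  J5: C=65, w×C=1×65=65
  J6: C=72, w×C=3×72=216
Sum w×C = 765
Sum w = 20
Weighted avg = 765/20
= 38.25


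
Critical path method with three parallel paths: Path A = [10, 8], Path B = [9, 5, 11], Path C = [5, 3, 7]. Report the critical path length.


Path A: 10 + 8 = 18
Path B: 9 + 5 + 11 = 25
Path C: 5 + 3 + 7 = 15
Critical path = longest = max(18, 25, 15)
= 25 (Path B)


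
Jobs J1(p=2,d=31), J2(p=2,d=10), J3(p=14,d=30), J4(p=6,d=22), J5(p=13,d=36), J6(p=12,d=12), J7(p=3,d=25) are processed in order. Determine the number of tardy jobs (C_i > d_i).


Completion vs due date:
  J1: C=2, d=31 → on time
  J2: C=4, d=10 → on time
  J3: C=18, d=30 → on time
  J4: C=24, d=22 → TARDY
  J5: C=37, d=36 → TARDY
  J6: C=49, d=12 → TARDY
  J7: C=52, d=25 → TARDY
Tardy jobs: J4, J5, J6, J7
Count = 4


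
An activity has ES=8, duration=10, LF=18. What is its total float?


EF = ES + duration = 8 + 10 = 18
LS = LF - duration = 18 - 10 = 8
Total Float = LF - EF = 18 - 18
(or LS - ES = 8 - 8)
= 0


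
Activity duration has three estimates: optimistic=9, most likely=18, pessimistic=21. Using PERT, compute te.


te = (o + 4m + p) / 6
= (9 + 4×18 + 21) / 6
= (9 + 72 + 21) / 6
= 102 / 6
= 17.00


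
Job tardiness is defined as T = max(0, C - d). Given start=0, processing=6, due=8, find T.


Completion = start + processing = 0 + 6 = 6
Tardiness = max(0, C - d) = max(0, 6 - 8)
= max(0, -2)
= 0


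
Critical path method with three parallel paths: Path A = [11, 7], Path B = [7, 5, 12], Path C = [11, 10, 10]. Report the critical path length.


Path A: 11 + 7 = 18
Path B: 7 + 5 + 12 = 24
Path C: 11 + 10 + 10 = 31
Critical path = longest = max(18, 24, 31)
= 31 (Path C)


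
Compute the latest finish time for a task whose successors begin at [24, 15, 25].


LF = min of all successor start times
Successors start at: [24, 15, 25]
LF = min(24, 15, 25)
= 15


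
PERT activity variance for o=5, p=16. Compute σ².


σ² = ((p - o) / 6)² = (p - o)² / 36
= (16 - 5)² / 36
= 11² / 36
= 121 / 36
= 3.3611


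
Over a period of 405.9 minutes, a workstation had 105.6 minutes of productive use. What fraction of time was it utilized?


Utilization = busy / total × 100
= 105.6 / 405.9 × 100
= 26.0%


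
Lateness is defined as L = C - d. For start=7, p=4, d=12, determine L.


Completion = 7 + 4 = 11
Lateness = C - d = 11 - 12
= -1


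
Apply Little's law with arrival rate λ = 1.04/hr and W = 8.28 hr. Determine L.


Little's law: L = λ × W
= 1.04 × 8.28
= 8.61


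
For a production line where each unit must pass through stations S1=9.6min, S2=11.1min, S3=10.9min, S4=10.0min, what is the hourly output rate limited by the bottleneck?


Bottleneck = longest station time
Station times: [9.6, 11.1, 10.9, 10.0]
Max = 11.1 min
Rate = 60 / 11.1
= 5.41 units/hour (bottleneck: 11.1min)


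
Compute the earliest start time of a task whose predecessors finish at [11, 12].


ES = max of all predecessor completion times
Predecessors: [11, 12]
ES = max(11, 12)
= 12


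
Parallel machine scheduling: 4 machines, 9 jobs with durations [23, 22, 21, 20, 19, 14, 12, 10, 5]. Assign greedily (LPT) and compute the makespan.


Jobs (LPT sorted): [23, 22, 21, 20, 19, 14, 12, 10, 5]
Machines: 4
  J=23 → Machine 1 (load: 0+23=23)
  J=22 → Machine 2 (load: 0+22=22)
  J=21 → Machine 3 (load: 0+21=21)
  J=20 → Machine 4 (load: 0+20=20)
  J=19 → Machine 4 (load: 20+19=39)
  J=14 → Machine 3 (load: 21+14=35)
  J=12 → Machine 2 (load: 22+12=34)
  J=10 → Machine 1 (load: 23+10=33)
  J=5 → Machine 1 (load: 33+5=38)
Machine loads: [38, 34, 35, 39]
Makespan = max = 39 time units


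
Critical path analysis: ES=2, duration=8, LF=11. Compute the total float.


EF = ES + duration = 2 + 8 = 10
LS = LF - duration = 11 - 8 = 3
Total Float = LF - EF = 11 - 10
(or LS - ES = 3 - 2)
= 1


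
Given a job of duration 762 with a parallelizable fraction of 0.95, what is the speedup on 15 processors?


Amdahl's law: T_p = T × ((1-p) + p/N)
= 762 × ((1-0.95) + 0.95/15)
= 762 × (0.05 + 0.0633)
= 762 × 0.1133
= 86.36
Speedup = 762/86.36
= 8.82×


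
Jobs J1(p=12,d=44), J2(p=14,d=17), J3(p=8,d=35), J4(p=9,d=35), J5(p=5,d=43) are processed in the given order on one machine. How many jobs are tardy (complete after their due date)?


Completion vs due date:
  J1: C=12, d=44 → on time
  J2: C=26, d=17 → TARDY
  J3: C=34, d=35 → on time
  J4: C=43, d=35 → TARDY
  J5: C=48, d=43 → TARDY
Tardy jobs: J2, J4, J5
Count = 3


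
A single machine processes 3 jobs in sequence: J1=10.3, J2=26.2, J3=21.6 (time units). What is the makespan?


Sequential makespan: sum all processing times
= 10.3 + 26.2 + 21.6
= 58.1 time units


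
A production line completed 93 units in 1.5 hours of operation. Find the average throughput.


Throughput = units / time
= 93 / 1.5
= 62.0 units/hour


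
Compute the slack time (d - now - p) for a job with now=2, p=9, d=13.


Slack = due - current_time - processing
= 13 - 2 - 9
= 2


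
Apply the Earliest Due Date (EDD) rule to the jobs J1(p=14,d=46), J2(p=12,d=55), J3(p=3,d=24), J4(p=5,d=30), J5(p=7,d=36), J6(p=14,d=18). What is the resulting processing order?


EDD: sort by earliest due date
  J6: d=18, p=14
  J3: d=24, p=3
  J4: d=30, p=5
  J5: d=36, p=7
  J1: d=46, p=14
  J2: d=55, p=12
Order: J6 → J3 → J4 → J5 → J1 → J2


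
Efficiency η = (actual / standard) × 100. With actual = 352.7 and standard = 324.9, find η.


Efficiency = (actual / standard) × 100
= (352.7 / 324.9) × 100
= 108.6%


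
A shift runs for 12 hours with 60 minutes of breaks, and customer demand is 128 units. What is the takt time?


Available = 12×60 - 60 = 660 min
Takt time = 660 / 128
= 5.16 min/unit


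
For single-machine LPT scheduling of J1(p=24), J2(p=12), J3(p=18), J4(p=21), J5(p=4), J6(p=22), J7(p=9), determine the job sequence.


LPT: sort by longest processing time first
  J1: p=24
  J6: p=22
  J4: p=21
  J3: p=18
  J2: p=12
  J7: p=9
  J5: p=4
Order: J1 → J6 → J4 → J3 → J2 → J7 → J5


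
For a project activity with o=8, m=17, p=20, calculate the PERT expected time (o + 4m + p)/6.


te = (o + 4m + p) / 6
= (8 + 4×17 + 20) / 6
= (8 + 68 + 20) / 6
= 96 / 6
= 16.00


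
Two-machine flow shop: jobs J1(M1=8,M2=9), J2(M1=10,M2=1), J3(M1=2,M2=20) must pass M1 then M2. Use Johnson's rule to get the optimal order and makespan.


Johnson's rule:
Group 1 (M1≤M2, sort by M1): ['J3', 'J1']
Group 2 (M1>M2, sort desc M2): ['J2']
Sequence: J3 → J1 → J2
Makespan calculation:
  J3: M1 done=2, M2 done=22
  J1: M1 done=10, M2 done=31
  J2: M1 done=20, M2 done=32
= Sequence: J3 → J1 → J2, Makespan: 32


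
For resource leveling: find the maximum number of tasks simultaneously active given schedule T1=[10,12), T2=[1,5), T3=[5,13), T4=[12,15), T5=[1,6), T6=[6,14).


Check each time point for overlaps:
  t=10: 3 tasks active (T1, T3, T6)
Max concurrent = 3


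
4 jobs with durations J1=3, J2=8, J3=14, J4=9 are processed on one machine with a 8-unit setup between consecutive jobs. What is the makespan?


Makespan = Σ processing + (n-1) × setup
= (3 + 8 + 14 + 9) + (4-1)×8
= 34 + 24
= 58 time units


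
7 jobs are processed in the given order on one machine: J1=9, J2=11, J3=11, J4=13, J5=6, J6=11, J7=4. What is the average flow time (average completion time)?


Completion times:
  J1: completes at 9
  J2: completes at 20
  J3: completes at 31
  J4: completes at 44
  J5: completes at 50
  J6: completes at 61
  J7: completes at 65
Sum = 280
Average = 280/7
= 40.00


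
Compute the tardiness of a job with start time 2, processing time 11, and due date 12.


Completion = start + processing = 2 + 11 = 13
Tardiness = max(0, C - d) = max(0, 13 - 12)
= max(0, 1)
= 1


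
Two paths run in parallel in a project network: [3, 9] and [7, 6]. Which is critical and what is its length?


Path A: 3 + 9 = 12
Path B: 7 + 6 = 13
Critical path = longest = max(12, 13)
= 13 (Path B)


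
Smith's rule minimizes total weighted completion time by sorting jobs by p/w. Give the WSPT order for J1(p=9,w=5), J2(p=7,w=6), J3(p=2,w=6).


WSPT (Smith's rule): sort by p/w ascending
  J3: p/w = 2/6 = 0.333
  J2: p/w = 7/6 = 1.167
  J1: p/w = 9/5 = 1.800
Order: J3 → J2 → J1


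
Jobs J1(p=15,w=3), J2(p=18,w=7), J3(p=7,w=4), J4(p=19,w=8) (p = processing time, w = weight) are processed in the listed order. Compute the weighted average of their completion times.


Completion times:
  J1: C=15, w×C=3×15=45
  J2: C=33, w×C=7×33=231
  J3: C=40, w×C=4×40=160
  J4: C=59, w×C=8×59=472
Sum w×C = 908
Sum w = 22
Weighted avg = 908/22
= 41.27


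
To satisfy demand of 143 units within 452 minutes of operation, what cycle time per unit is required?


Cycle time = available time / demand
= 452 / 143
= 3.16 min/unit


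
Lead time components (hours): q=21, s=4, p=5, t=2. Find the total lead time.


Lead time = queue + setup + processing + transit
= 21 + 4 + 5 + 2
= 32 hours


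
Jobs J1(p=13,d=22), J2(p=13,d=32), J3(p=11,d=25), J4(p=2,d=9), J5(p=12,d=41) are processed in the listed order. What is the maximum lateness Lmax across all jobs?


Lateness per job (L = C - d):
  J1: C=13, d=22, L=-9
  J2: C=26, d=32, L=-6
  J3: C=37, d=25, L=12
  J4: C=39, d=9, L=30
  J5: C=51, d=41, L=10
Lmax = max(-9, -6, 12, 30, 10)
= 30


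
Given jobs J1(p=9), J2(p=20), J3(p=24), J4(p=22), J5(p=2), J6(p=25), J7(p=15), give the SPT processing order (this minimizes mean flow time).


SPT: sort by shortest processing time
  J5: p=2
  J1: p=9
  J7: p=15
  J2: p=20
  J4: p=22
  J3: p=24
  J6: p=25
Order: J5 → J1 → J7 → J2 → J4 → J3 → J6


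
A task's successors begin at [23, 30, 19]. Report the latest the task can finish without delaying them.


LF = min of all successor start times
Successors start at: [23, 30, 19]
LF = min(23, 30, 19)
= 19


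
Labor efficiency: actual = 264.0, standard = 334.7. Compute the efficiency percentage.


Efficiency = (actual / standard) × 100
= (264.0 / 334.7) × 100
= 78.9%


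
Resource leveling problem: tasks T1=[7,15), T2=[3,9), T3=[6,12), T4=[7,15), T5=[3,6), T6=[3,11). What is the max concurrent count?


Check each time point for overlaps:
  t=7: 5 tasks active (T1, T2, T3, T4, T6)
Max concurrent = 5


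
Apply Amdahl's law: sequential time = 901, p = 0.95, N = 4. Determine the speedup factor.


Amdahl's law: T_p = T × ((1-p) + p/N)
= 901 × ((1-0.95) + 0.95/4)
= 901 × (0.05 + 0.2375)
= 901 × 0.2875
= 259.04
Speedup = 901/259.04
= 3.48×


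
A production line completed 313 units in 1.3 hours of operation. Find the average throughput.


Throughput = units / time
= 313 / 1.3
= 240.8 units/hour


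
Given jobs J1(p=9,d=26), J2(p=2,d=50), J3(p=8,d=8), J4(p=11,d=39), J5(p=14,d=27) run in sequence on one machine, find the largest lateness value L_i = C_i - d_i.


Lateness per job (L = C - d):
  J1: C=9, d=26, L=-17
  J2: C=11, d=50, L=-39
  J3: C=19, d=8, L=11
  J4: C=30, d=39, L=-9
  J5: C=44, d=27, L=17
Lmax = max(-17, -39, 11, -9, 17)
= 17


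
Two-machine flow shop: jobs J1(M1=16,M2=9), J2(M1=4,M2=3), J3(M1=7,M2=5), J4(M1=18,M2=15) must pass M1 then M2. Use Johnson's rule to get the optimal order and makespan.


Johnson's rule:
Group 1 (M1≤M2, sort by M1): []
Group 2 (M1>M2, sort desc M2): ['J4', 'J1', 'J3', 'J2']
Sequence: J4 → J1 → J3 → J2
Makespan calculation:
  J4: M1 done=18, M2 done=33
  J1: M1 done=34, M2 done=43
  J3: M1 done=41, M2 done=48
  J2: M1 done=45, M2 done=51
= Sequence: J4 → J1 → J3 → J2, Makespan: 51


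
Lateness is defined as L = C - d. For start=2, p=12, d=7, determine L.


Completion = 2 + 12 = 14
Lateness = C - d = 14 - 7
= 7


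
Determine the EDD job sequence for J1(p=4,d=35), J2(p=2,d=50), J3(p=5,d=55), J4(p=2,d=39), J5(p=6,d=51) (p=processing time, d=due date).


EDD: sort by earliest due date
  J1: d=35, p=4
  J4: d=39, p=2
  J2: d=50, p=2
  J5: d=51, p=6
  J3: d=55, p=5
Order: J1 → J4 → J2 → J5 → J3


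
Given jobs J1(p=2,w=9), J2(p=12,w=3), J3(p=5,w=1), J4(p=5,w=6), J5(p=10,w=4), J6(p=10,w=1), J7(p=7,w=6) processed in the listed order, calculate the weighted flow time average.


Completion times:
  J1: C=2, w×C=9×2=18
  J2: C=14, w×C=3×14=42
  J3: C=19, w×C=1×19=19
  J4: C=24, w×C=6×24=144
  J5: C=34, w×C=4×34=136
  J6: C=44, w×C=1×44=44
  J7: C=51, w×C=6×51=306
Sum w×C = 709
Sum w = 30
Weighted avg = 709/30
= 23.63


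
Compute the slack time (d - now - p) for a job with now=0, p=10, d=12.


Slack = due - current_time - processing
= 12 - 0 - 10
= 2


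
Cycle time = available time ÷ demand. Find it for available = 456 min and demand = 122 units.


Cycle time = available time / demand
= 456 / 122
= 3.74 min/unit


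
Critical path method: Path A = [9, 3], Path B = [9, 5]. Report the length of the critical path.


Path A: 9 + 3 = 12
Path B: 9 + 5 = 14
Critical path = longest = max(12, 14)
= 14 (Path B)


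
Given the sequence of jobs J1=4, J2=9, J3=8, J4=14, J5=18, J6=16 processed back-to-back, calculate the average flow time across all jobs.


Completion times:
  J1: completes at 4
  J2: completes at 13
  J3: completes at 21
  J4: completes at 35
  J5: completes at 53
  J6: completes at 69
Sum = 195
Average = 195/6
= 32.50


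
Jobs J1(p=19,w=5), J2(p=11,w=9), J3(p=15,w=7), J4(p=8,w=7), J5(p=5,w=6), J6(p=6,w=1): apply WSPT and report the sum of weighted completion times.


WSPT order (by p/w): J5 → J4 → J2 → J3 → J1 → J6
  J5: C=5, w·C=6×5=30
  J4: C=13, w·C=7×13=91
  J2: C=24, w·C=9×24=216
  J3: C=39, w·C=7×39=273
  J1: C=58, w·C=5×58=290
  J6: C=64, w·C=1×64=64
Σ w·C = 964
= 964


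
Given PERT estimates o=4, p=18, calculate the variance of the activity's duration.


σ² = ((p - o) / 6)² = (p - o)² / 36
= (18 - 4)² / 36
= 14² / 36
= 196 / 36
= 5.4444


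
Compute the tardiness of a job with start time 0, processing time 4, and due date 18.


Completion = start + processing = 0 + 4 = 4
Tardiness = max(0, C - d) = max(0, 4 - 18)
= max(0, -14)
= 0


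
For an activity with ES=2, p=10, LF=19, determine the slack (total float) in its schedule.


EF = ES + duration = 2 + 10 = 12
LS = LF - duration = 19 - 10 = 9
Total Float = LF - EF = 19 - 12
(or LS - ES = 9 - 2)
= 7


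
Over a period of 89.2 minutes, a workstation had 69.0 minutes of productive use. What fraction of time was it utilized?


Utilization = busy / total × 100
= 69.0 / 89.2 × 100
= 77.4%


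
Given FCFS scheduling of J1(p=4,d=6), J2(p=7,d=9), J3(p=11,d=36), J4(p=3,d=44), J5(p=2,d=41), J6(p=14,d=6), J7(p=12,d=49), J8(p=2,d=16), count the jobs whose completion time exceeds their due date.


Completion vs due date:
  J1: C=4, d=6 → on time
  J2: C=11, d=9 → TARDY
  J3: C=22, d=36 → on time
  J4: C=25, d=44 → on time
  J5: C=27, d=41 → on time
  J6: C=41, d=6 → TARDY
  J7: C=53, d=49 → TARDY
  J8: C=55, d=16 → TARDY
Tardy jobs: J2, J6, J7, J8
Count = 4


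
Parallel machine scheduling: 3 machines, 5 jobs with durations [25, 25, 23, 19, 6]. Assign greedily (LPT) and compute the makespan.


Jobs (LPT sorted): [25, 25, 23, 19, 6]
Machines: 3
  J=25 → Machine 1 (load: 0+25=25)
  J=25 → Machine 2 (load: 0+25=25)
  J=23 → Machine 3 (load: 0+23=23)
  J=19 → Machine 3 (load: 23+19=42)
  J=6 → Machine 1 (load: 25+6=31)
Machine loads: [31, 25, 42]
Makespan = max = 42 time units


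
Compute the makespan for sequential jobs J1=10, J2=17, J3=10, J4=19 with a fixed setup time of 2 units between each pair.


Makespan = Σ processing + (n-1) × setup
= (10 + 17 + 10 + 19) + (4-1)×2
= 56 + 6
= 62 time units
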